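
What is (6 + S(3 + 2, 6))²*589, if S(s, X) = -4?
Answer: 2356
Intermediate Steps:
(6 + S(3 + 2, 6))²*589 = (6 - 4)²*589 = 2²*589 = 4*589 = 2356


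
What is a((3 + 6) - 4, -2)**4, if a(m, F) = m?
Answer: 625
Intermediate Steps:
a((3 + 6) - 4, -2)**4 = ((3 + 6) - 4)**4 = (9 - 4)**4 = 5**4 = 625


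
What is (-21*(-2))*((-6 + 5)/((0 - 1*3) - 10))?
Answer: 42/13 ≈ 3.2308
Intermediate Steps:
(-21*(-2))*((-6 + 5)/((0 - 1*3) - 10)) = 42*(-1/((0 - 3) - 10)) = 42*(-1/(-3 - 10)) = 42*(-1/(-13)) = 42*(-1*(-1/13)) = 42*(1/13) = 42/13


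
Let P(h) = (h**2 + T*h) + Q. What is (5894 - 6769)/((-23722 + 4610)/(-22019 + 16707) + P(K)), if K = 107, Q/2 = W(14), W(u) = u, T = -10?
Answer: -581000/6912637 ≈ -0.084049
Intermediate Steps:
Q = 28 (Q = 2*14 = 28)
P(h) = 28 + h**2 - 10*h (P(h) = (h**2 - 10*h) + 28 = 28 + h**2 - 10*h)
(5894 - 6769)/((-23722 + 4610)/(-22019 + 16707) + P(K)) = (5894 - 6769)/((-23722 + 4610)/(-22019 + 16707) + (28 + 107**2 - 10*107)) = -875/(-19112/(-5312) + (28 + 11449 - 1070)) = -875/(-19112*(-1/5312) + 10407) = -875/(2389/664 + 10407) = -875/6912637/664 = -875*664/6912637 = -581000/6912637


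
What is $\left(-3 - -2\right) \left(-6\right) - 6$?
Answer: $0$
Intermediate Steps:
$\left(-3 - -2\right) \left(-6\right) - 6 = \left(-3 + 2\right) \left(-6\right) - 6 = \left(-1\right) \left(-6\right) - 6 = 6 - 6 = 0$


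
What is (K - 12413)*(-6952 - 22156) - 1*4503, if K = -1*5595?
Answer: 524172361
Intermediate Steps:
K = -5595
(K - 12413)*(-6952 - 22156) - 1*4503 = (-5595 - 12413)*(-6952 - 22156) - 1*4503 = -18008*(-29108) - 4503 = 524176864 - 4503 = 524172361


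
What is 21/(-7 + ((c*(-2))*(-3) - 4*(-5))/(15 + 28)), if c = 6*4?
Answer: -903/137 ≈ -6.5912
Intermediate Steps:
c = 24
21/(-7 + ((c*(-2))*(-3) - 4*(-5))/(15 + 28)) = 21/(-7 + ((24*(-2))*(-3) - 4*(-5))/(15 + 28)) = 21/(-7 + (-48*(-3) + 20)/43) = 21/(-7 + (144 + 20)*(1/43)) = 21/(-7 + 164*(1/43)) = 21/(-7 + 164/43) = 21/(-137/43) = -43/137*21 = -903/137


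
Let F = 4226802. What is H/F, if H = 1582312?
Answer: 791156/2113401 ≈ 0.37435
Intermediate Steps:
H/F = 1582312/4226802 = 1582312*(1/4226802) = 791156/2113401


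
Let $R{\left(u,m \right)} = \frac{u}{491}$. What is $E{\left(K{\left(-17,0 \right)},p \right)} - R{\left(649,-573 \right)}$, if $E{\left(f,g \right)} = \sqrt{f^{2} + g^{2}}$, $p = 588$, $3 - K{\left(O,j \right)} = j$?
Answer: $- \frac{649}{491} + 3 \sqrt{38417} \approx 586.69$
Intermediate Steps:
$R{\left(u,m \right)} = \frac{u}{491}$ ($R{\left(u,m \right)} = u \frac{1}{491} = \frac{u}{491}$)
$K{\left(O,j \right)} = 3 - j$
$E{\left(K{\left(-17,0 \right)},p \right)} - R{\left(649,-573 \right)} = \sqrt{\left(3 - 0\right)^{2} + 588^{2}} - \frac{1}{491} \cdot 649 = \sqrt{\left(3 + 0\right)^{2} + 345744} - \frac{649}{491} = \sqrt{3^{2} + 345744} - \frac{649}{491} = \sqrt{9 + 345744} - \frac{649}{491} = \sqrt{345753} - \frac{649}{491} = 3 \sqrt{38417} - \frac{649}{491} = - \frac{649}{491} + 3 \sqrt{38417}$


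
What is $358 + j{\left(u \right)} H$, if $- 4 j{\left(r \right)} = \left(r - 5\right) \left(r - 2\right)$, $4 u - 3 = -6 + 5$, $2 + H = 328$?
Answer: $- \frac{1537}{8} \approx -192.13$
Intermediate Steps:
$H = 326$ ($H = -2 + 328 = 326$)
$u = \frac{1}{2}$ ($u = \frac{3}{4} + \frac{-6 + 5}{4} = \frac{3}{4} + \frac{1}{4} \left(-1\right) = \frac{3}{4} - \frac{1}{4} = \frac{1}{2} \approx 0.5$)
$j{\left(r \right)} = - \frac{\left(-5 + r\right) \left(-2 + r\right)}{4}$ ($j{\left(r \right)} = - \frac{\left(r - 5\right) \left(r - 2\right)}{4} = - \frac{\left(-5 + r\right) \left(-2 + r\right)}{4}$)
$358 + j{\left(u \right)} H = 358 + \left(- \frac{5}{2} - \frac{1}{4 \cdot 4} + \frac{7}{4} \cdot \frac{1}{2}\right) 326 = 358 + \left(- \frac{5}{2} - \frac{1}{16} + \frac{7}{8}\right) 326 = 358 - \frac{4401}{8} = - \frac{1537}{8}$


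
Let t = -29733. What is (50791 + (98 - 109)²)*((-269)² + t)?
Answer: 2170276736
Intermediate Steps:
(50791 + (98 - 109)²)*((-269)² + t) = (50791 + (98 - 109)²)*((-269)² - 29733) = (50791 + (-11)²)*(72361 - 29733) = (50791 + 121)*42628 = 50912*42628 = 2170276736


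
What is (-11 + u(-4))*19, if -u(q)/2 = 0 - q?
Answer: -361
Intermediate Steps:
u(q) = 2*q (u(q) = -2*(0 - q) = -(-2)*q = 2*q)
(-11 + u(-4))*19 = (-11 + 2*(-4))*19 = (-11 - 8)*19 = -19*19 = -361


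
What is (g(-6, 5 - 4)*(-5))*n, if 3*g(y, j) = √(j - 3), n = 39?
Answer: -65*I*√2 ≈ -91.924*I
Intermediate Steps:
g(y, j) = √(-3 + j)/3 (g(y, j) = √(j - 3)/3 = √(-3 + j)/3)
(g(-6, 5 - 4)*(-5))*n = ((√(-3 + (5 - 4))/3)*(-5))*39 = ((√(-3 + 1)/3)*(-5))*39 = ((√(-2)/3)*(-5))*39 = (((I*√2)/3)*(-5))*39 = ((I*√2/3)*(-5))*39 = -5*I*√2/3*39 = -65*I*√2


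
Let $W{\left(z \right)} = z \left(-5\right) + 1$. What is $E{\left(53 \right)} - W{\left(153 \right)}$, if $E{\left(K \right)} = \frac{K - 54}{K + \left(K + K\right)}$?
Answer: $\frac{121475}{159} \approx 763.99$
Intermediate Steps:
$E{\left(K \right)} = \frac{-54 + K}{3 K}$ ($E{\left(K \right)} = \frac{-54 + K}{K + 2 K} = \frac{-54 + K}{3 K}$)
$W{\left(z \right)} = 1 - 5 z$ ($W{\left(z \right)} = - 5 z + 1 = 1 - 5 z$)
$E{\left(53 \right)} - W{\left(153 \right)} = \frac{-54 + 53}{3 \cdot 53} - \left(1 - 765\right) = \frac{1}{3} \cdot \frac{1}{53} \left(-1\right) - \left(1 - 765\right) = - \frac{1}{159} - -764 = - \frac{1}{159} + 764 = \frac{121475}{159}$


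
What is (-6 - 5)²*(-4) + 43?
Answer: -441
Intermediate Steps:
(-6 - 5)²*(-4) + 43 = (-11)²*(-4) + 43 = 121*(-4) + 43 = -484 + 43 = -441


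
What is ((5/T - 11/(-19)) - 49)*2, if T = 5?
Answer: -1802/19 ≈ -94.842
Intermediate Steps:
((5/T - 11/(-19)) - 49)*2 = ((5/5 - 11/(-19)) - 49)*2 = ((5*(1/5) - 11*(-1/19)) - 49)*2 = ((1 + 11/19) - 49)*2 = (30/19 - 49)*2 = -901/19*2 = -1802/19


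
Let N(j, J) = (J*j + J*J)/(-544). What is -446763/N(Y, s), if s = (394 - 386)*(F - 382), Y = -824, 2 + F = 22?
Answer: 2531657/112220 ≈ 22.560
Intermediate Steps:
F = 20 (F = -2 + 22 = 20)
s = -2896 (s = (394 - 386)*(20 - 382) = 8*(-362) = -2896)
N(j, J) = -J²/544 - J*j/544 (N(j, J) = (J*j + J²)*(-1/544) = (J² + J*j)*(-1/544) = -J²/544 - J*j/544)
-446763/N(Y, s) = -446763*34/(181*(-2896 - 824)) = -446763/((-1/544*(-2896)*(-3720))) = -446763/(-336660/17) = -446763*(-17/336660) = 2531657/112220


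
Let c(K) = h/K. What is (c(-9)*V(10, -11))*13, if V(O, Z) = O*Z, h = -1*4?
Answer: -5720/9 ≈ -635.56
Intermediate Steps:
h = -4
c(K) = -4/K
(c(-9)*V(10, -11))*13 = ((-4/(-9))*(10*(-11)))*13 = (-4*(-⅑)*(-110))*13 = ((4/9)*(-110))*13 = -440/9*13 = -5720/9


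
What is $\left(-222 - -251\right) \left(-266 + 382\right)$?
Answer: $3364$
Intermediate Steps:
$\left(-222 - -251\right) \left(-266 + 382\right) = \left(-222 + 251\right) 116 = 29 \cdot 116 = 3364$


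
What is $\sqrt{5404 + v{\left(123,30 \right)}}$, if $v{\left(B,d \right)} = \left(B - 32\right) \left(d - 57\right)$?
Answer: $\sqrt{2947} \approx 54.286$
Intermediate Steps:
$v{\left(B,d \right)} = \left(-57 + d\right) \left(-32 + B\right)$ ($v{\left(B,d \right)} = \left(-32 + B\right) \left(-57 + d\right) = \left(-57 + d\right) \left(-32 + B\right)$)
$\sqrt{5404 + v{\left(123,30 \right)}} = \sqrt{5404 + \left(1824 - 7011 - 960 + 123 \cdot 30\right)} = \sqrt{5404 + \left(1824 - 7011 - 960 + 3690\right)} = \sqrt{5404 - 2457} = \sqrt{2947}$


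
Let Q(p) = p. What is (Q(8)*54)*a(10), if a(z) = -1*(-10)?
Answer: 4320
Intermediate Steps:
a(z) = 10
(Q(8)*54)*a(10) = (8*54)*10 = 432*10 = 4320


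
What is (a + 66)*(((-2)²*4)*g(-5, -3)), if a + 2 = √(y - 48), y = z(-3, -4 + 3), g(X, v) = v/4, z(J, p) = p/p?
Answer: -768 - 12*I*√47 ≈ -768.0 - 82.268*I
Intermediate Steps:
z(J, p) = 1
g(X, v) = v/4 (g(X, v) = v*(¼) = v/4)
y = 1
a = -2 + I*√47 (a = -2 + √(1 - 48) = -2 + √(-47) = -2 + I*√47 ≈ -2.0 + 6.8557*I)
(a + 66)*(((-2)²*4)*g(-5, -3)) = ((-2 + I*√47) + 66)*(((-2)²*4)*((¼)*(-3))) = (64 + I*√47)*((4*4)*(-¾)) = (64 + I*√47)*(16*(-¾)) = (64 + I*√47)*(-12) = -768 - 12*I*√47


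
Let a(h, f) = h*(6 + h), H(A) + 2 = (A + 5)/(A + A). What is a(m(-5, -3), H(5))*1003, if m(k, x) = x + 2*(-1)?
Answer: -5015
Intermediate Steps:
m(k, x) = -2 + x (m(k, x) = x - 2 = -2 + x)
H(A) = -2 + (5 + A)/(2*A) (H(A) = -2 + (A + 5)/(A + A) = -2 + (5 + A)/((2*A)) = -2 + (5 + A)*(1/(2*A)) = -2 + (5 + A)/(2*A))
a(m(-5, -3), H(5))*1003 = ((-2 - 3)*(6 + (-2 - 3)))*1003 = -5*(6 - 5)*1003 = -5*1*1003 = -5*1003 = -5015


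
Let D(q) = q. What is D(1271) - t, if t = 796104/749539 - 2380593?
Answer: 1785299164592/749539 ≈ 2.3819e+6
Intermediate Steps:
t = -1784346500523/749539 (t = 796104*(1/749539) - 2380593 = 796104/749539 - 2380593 = -1784346500523/749539 ≈ -2.3806e+6)
D(1271) - t = 1271 - 1*(-1784346500523/749539) = 1271 + 1784346500523/749539 = 1785299164592/749539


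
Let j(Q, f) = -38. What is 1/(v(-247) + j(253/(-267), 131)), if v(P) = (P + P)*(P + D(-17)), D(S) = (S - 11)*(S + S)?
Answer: -1/348308 ≈ -2.8710e-6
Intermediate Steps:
D(S) = 2*S*(-11 + S) (D(S) = (-11 + S)*(2*S) = 2*S*(-11 + S))
v(P) = 2*P*(952 + P) (v(P) = (P + P)*(P + 2*(-17)*(-11 - 17)) = (2*P)*(P + 2*(-17)*(-28)) = (2*P)*(P + 952) = (2*P)*(952 + P) = 2*P*(952 + P))
1/(v(-247) + j(253/(-267), 131)) = 1/(2*(-247)*(952 - 247) - 38) = 1/(2*(-247)*705 - 38) = 1/(-348270 - 38) = 1/(-348308) = -1/348308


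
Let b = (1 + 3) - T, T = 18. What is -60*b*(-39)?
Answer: -32760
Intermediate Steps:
b = -14 (b = (1 + 3) - 1*18 = 4 - 18 = -14)
-60*b*(-39) = -60*(-14)*(-39) = 840*(-39) = -32760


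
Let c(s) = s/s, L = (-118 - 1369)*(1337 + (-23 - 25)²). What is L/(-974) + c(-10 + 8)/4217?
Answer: 22831543213/4107358 ≈ 5558.7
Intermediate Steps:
L = -5414167 (L = -1487*(1337 + (-48)²) = -1487*(1337 + 2304) = -1487*3641 = -5414167)
c(s) = 1
L/(-974) + c(-10 + 8)/4217 = -5414167/(-974) + 1/4217 = -5414167*(-1/974) + 1*(1/4217) = 5414167/974 + 1/4217 = 22831543213/4107358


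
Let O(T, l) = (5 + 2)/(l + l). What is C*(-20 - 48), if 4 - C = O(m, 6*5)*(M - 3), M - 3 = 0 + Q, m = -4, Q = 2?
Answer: -3842/15 ≈ -256.13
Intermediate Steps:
M = 5 (M = 3 + (0 + 2) = 3 + 2 = 5)
O(T, l) = 7/(2*l) (O(T, l) = 7/((2*l)) = 7*(1/(2*l)) = 7/(2*l))
C = 113/30 (C = 4 - 7/(2*((6*5)))*(5 - 3) = 4 - (7/2)/30*2 = 4 - (7/2)*(1/30)*2 = 4 - 7*2/60 = 4 - 1*7/30 = 4 - 7/30 = 113/30 ≈ 3.7667)
C*(-20 - 48) = 113*(-20 - 48)/30 = (113/30)*(-68) = -3842/15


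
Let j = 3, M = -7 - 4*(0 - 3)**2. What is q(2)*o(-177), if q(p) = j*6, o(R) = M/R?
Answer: 258/59 ≈ 4.3729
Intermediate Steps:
M = -43 (M = -7 - 4*(-3)**2 = -7 - 4*9 = -7 - 36 = -43)
o(R) = -43/R
q(p) = 18 (q(p) = 3*6 = 18)
q(2)*o(-177) = 18*(-43/(-177)) = 18*(-43*(-1/177)) = 18*(43/177) = 258/59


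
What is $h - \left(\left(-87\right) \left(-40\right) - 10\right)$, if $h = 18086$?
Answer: $14616$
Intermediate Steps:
$h - \left(\left(-87\right) \left(-40\right) - 10\right) = 18086 - \left(\left(-87\right) \left(-40\right) - 10\right) = 18086 - \left(3480 - 10\right) = 18086 - 3470 = 14616$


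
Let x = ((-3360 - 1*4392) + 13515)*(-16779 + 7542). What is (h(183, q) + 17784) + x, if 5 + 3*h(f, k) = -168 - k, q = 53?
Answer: -159645367/3 ≈ -5.3215e+7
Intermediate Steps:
h(f, k) = -173/3 - k/3 (h(f, k) = -5/3 + (-168 - k)/3 = -5/3 + (-56 - k/3) = -173/3 - k/3)
x = -53232831 (x = ((-3360 - 4392) + 13515)*(-9237) = (-7752 + 13515)*(-9237) = 5763*(-9237) = -53232831)
(h(183, q) + 17784) + x = ((-173/3 - ⅓*53) + 17784) - 53232831 = ((-173/3 - 53/3) + 17784) - 53232831 = (-226/3 + 17784) - 53232831 = 53126/3 - 53232831 = -159645367/3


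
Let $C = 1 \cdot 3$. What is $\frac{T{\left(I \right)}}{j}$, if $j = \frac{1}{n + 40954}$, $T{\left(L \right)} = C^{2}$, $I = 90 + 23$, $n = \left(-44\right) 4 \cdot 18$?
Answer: $340074$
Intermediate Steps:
$C = 3$
$n = -3168$ ($n = \left(-176\right) 18 = -3168$)
$I = 113$
$T{\left(L \right)} = 9$ ($T{\left(L \right)} = 3^{2} = 9$)
$j = \frac{1}{37786}$ ($j = \frac{1}{-3168 + 40954} = \frac{1}{37786} \approx 2.6465 \cdot 10^{-5}$)
$\frac{T{\left(I \right)}}{j} = 9 \frac{1}{\frac{1}{37786}} = 9 \cdot 37786 = 340074$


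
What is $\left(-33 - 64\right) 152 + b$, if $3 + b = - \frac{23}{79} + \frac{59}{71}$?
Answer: $- \frac{82712895}{5609} \approx -14746.0$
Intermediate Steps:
$b = - \frac{13799}{5609}$ ($b = -3 + \left(- \frac{23}{79} + \frac{59}{71}\right) = -3 + \frac{3028}{5609} = - \frac{13799}{5609} \approx -2.4602$)
$\left(-33 - 64\right) 152 + b = \left(-33 - 64\right) 152 - \frac{13799}{5609} = \left(-97\right) 152 - \frac{13799}{5609} = -14744 - \frac{13799}{5609} = - \frac{82712895}{5609}$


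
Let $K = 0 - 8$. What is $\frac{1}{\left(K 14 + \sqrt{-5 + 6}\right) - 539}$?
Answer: $- \frac{1}{650} \approx -0.0015385$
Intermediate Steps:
$K = -8$ ($K = 0 - 8 = -8$)
$\frac{1}{\left(K 14 + \sqrt{-5 + 6}\right) - 539} = \frac{1}{\left(\left(-8\right) 14 + \sqrt{-5 + 6}\right) - 539} = \frac{1}{\left(-112 + \sqrt{1}\right) - 539} = \frac{1}{\left(-112 + 1\right) - 539} = \frac{1}{-111 - 539} = \frac{1}{-650} = - \frac{1}{650}$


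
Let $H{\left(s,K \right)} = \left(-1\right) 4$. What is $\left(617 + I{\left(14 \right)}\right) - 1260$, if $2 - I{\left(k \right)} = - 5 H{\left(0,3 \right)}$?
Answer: $-661$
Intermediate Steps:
$H{\left(s,K \right)} = -4$
$I{\left(k \right)} = -18$ ($I{\left(k \right)} = 2 - \left(-5\right) \left(-4\right) = 2 - 20 = -18$)
$\left(617 + I{\left(14 \right)}\right) - 1260 = \left(617 - 18\right) - 1260 = 599 - 1260 = -661$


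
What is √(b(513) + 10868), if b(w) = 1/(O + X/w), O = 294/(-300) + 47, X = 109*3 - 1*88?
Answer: √15451387048432442/1192363 ≈ 104.25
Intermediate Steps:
X = 239 (X = 327 - 88 = 239)
O = 2301/50 (O = 294*(-1/300) + 47 = -49/50 + 47 = 2301/50 ≈ 46.020)
b(w) = 1/(2301/50 + 239/w)
√(b(513) + 10868) = √(50*513/(11950 + 2301*513) + 10868) = √(50*513/(11950 + 1180413) + 10868) = √(50*513/1192363 + 10868) = √(50*513*(1/1192363) + 10868) = √(25650/1192363 + 10868) = √(12958626734/1192363) = √15451387048432442/1192363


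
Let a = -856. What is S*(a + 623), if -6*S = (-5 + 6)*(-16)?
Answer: -1864/3 ≈ -621.33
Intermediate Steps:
S = 8/3 (S = -(-5 + 6)*(-16)/6 = -(-16)/6 = -⅙*(-16) = 8/3 ≈ 2.6667)
S*(a + 623) = 8*(-856 + 623)/3 = (8/3)*(-233) = -1864/3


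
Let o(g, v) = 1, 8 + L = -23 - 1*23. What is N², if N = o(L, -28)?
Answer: 1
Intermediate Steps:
L = -54 (L = -8 + (-23 - 1*23) = -8 + (-23 - 23) = -8 - 46 = -54)
N = 1
N² = 1² = 1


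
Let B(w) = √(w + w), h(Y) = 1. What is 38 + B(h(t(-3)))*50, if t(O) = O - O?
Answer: 38 + 50*√2 ≈ 108.71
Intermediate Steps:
t(O) = 0
B(w) = √2*√w (B(w) = √(2*w) = √2*√w)
38 + B(h(t(-3)))*50 = 38 + (√2*√1)*50 = 38 + (√2*1)*50 = 38 + √2*50 = 38 + 50*√2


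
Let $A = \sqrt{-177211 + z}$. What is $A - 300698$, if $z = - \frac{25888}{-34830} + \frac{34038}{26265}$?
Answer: $-300698 + \frac{i \sqrt{2034323001723770645}}{3388185} \approx -3.007 \cdot 10^{5} + 420.96 i$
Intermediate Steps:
$z = \frac{62183062}{30493665}$ ($z = \left(-25888\right) \left(- \frac{1}{34830}\right) + 34038 \cdot \frac{1}{26265} = \frac{12944}{17415} + \frac{11346}{8755} = \frac{62183062}{30493665} \approx 2.0392$)
$A = \frac{i \sqrt{2034323001723770645}}{3388185}$ ($A = \sqrt{-177211 + \frac{62183062}{30493665}} = \sqrt{- \frac{5403750685253}{30493665}} = \frac{i \sqrt{2034323001723770645}}{3388185} \approx 420.96 i$)
$A - 300698 = \frac{i \sqrt{2034323001723770645}}{3388185} - 300698 = -300698 + \frac{i \sqrt{2034323001723770645}}{3388185}$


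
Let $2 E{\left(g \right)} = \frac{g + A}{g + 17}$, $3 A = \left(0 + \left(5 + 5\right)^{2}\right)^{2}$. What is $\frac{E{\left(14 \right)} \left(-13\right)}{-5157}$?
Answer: $\frac{65273}{479601} \approx 0.1361$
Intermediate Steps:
$A = \frac{10000}{3}$ ($A = \frac{\left(0 + \left(5 + 5\right)^{2}\right)^{2}}{3} = \frac{\left(0 + 10^{2}\right)^{2}}{3} = \frac{\left(0 + 100\right)^{2}}{3} = \frac{100^{2}}{3} = \frac{1}{3} \cdot 10000 = \frac{10000}{3} \approx 3333.3$)
$E{\left(g \right)} = \frac{\frac{10000}{3} + g}{2 \left(17 + g\right)}$ ($E{\left(g \right)} = \frac{\left(g + \frac{10000}{3}\right) \frac{1}{g + 17}}{2} = \frac{\left(\frac{10000}{3} + g\right) \frac{1}{17 + g}}{2} = \frac{\frac{1}{17 + g} \left(\frac{10000}{3} + g\right)}{2} = \frac{\frac{10000}{3} + g}{2 \left(17 + g\right)}$)
$\frac{E{\left(14 \right)} \left(-13\right)}{-5157} = \frac{\frac{10000 + 3 \cdot 14}{6 \left(17 + 14\right)} \left(-13\right)}{-5157} = \frac{10000 + 42}{6 \cdot 31} \left(-13\right) \left(- \frac{1}{5157}\right) = \frac{1}{6} \cdot \frac{1}{31} \cdot 10042 \left(-13\right) \left(- \frac{1}{5157}\right) = \frac{5021}{93} \left(-13\right) \left(- \frac{1}{5157}\right) = \left(- \frac{65273}{93}\right) \left(- \frac{1}{5157}\right) = \frac{65273}{479601}$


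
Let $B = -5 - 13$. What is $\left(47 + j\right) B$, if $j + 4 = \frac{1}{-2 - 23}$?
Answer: $- \frac{19332}{25} \approx -773.28$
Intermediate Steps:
$B = -18$
$j = - \frac{101}{25}$ ($j = -4 + \frac{1}{-2 - 23} = -4 + \frac{1}{-25} = -4 - \frac{1}{25} = - \frac{101}{25} \approx -4.04$)
$\left(47 + j\right) B = \left(47 - \frac{101}{25}\right) \left(-18\right) = \frac{1074}{25} \left(-18\right) = - \frac{19332}{25}$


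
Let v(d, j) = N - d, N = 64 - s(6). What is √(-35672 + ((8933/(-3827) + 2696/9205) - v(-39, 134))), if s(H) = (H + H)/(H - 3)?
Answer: I*√44393600992215725530/35227535 ≈ 189.14*I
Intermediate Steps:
s(H) = 2*H/(-3 + H) (s(H) = (2*H)/(-3 + H) = 2*H/(-3 + H))
N = 60 (N = 64 - 2*6/(-3 + 6) = 64 - 2*6/3 = 64 - 1*4 = 64 - 4 = 60)
v(d, j) = 60 - d
√(-35672 + ((8933/(-3827) + 2696/9205) - v(-39, 134))) = √(-35672 + ((8933/(-3827) + 2696/9205) - (60 - 1*(-39)))) = √(-35672 + ((8933*(-1/3827) + 2696*(1/9205)) - (60 + 39))) = √(-35672 + ((-8933/3827 + 2696/9205) - 1*99)) = √(-35672 + (-71910673/35227535 - 99)) = √(-35672 - 3559436638/35227535) = √(-1260196065158/35227535) = I*√44393600992215725530/35227535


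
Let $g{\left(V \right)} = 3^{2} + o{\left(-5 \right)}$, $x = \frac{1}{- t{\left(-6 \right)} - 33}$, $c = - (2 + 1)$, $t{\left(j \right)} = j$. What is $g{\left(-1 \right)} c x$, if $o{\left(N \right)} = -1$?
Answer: $\frac{8}{9} \approx 0.88889$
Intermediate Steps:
$c = -3$ ($c = \left(-1\right) 3 = -3$)
$x = - \frac{1}{27}$ ($x = \frac{1}{\left(-1\right) \left(-6\right) - 33} = \frac{1}{6 - 33} = \frac{1}{-27} = - \frac{1}{27} \approx -0.037037$)
$g{\left(V \right)} = 8$ ($g{\left(V \right)} = 3^{2} - 1 = 9 - 1 = 8$)
$g{\left(-1 \right)} c x = 8 \left(-3\right) \left(- \frac{1}{27}\right) = \left(-24\right) \left(- \frac{1}{27}\right) = \frac{8}{9}$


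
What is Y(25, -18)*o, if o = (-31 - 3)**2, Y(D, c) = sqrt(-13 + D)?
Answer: 2312*sqrt(3) ≈ 4004.5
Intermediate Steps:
o = 1156 (o = (-34)**2 = 1156)
Y(25, -18)*o = sqrt(-13 + 25)*1156 = sqrt(12)*1156 = (2*sqrt(3))*1156 = 2312*sqrt(3)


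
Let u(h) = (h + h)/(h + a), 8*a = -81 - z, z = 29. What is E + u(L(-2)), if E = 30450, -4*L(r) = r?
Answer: 1613846/53 ≈ 30450.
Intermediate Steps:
a = -55/4 (a = (-81 - 1*29)/8 = (-81 - 29)/8 = (⅛)*(-110) = -55/4 ≈ -13.750)
L(r) = -r/4
u(h) = 2*h/(-55/4 + h) (u(h) = (h + h)/(h - 55/4) = (2*h)/(-55/4 + h) = 2*h/(-55/4 + h))
E + u(L(-2)) = 30450 + 8*(-¼*(-2))/(-55 + 4*(-¼*(-2))) = 30450 + 8*(½)/(-55 + 4*(½)) = 30450 + 8*(½)/(-55 + 2) = 30450 + 8*(½)/(-53) = 30450 + 8*(½)*(-1/53) = 30450 - 4/53 = 1613846/53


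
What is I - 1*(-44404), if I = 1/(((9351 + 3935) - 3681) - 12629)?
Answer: 134277695/3024 ≈ 44404.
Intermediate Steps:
I = -1/3024 (I = 1/((13286 - 3681) - 12629) = 1/(9605 - 12629) = 1/(-3024) = -1/3024 ≈ -0.00033069)
I - 1*(-44404) = -1/3024 - 1*(-44404) = -1/3024 + 44404 = 134277695/3024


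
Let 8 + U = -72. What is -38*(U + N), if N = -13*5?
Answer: 5510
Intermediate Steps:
U = -80 (U = -8 - 72 = -80)
N = -65
-38*(U + N) = -38*(-80 - 65) = -38*(-145) = 5510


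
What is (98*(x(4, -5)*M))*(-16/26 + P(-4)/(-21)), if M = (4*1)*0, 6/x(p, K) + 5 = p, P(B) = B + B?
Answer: 0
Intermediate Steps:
P(B) = 2*B
x(p, K) = 6/(-5 + p)
M = 0 (M = 4*0 = 0)
(98*(x(4, -5)*M))*(-16/26 + P(-4)/(-21)) = (98*((6/(-5 + 4))*0))*(-16/26 + (2*(-4))/(-21)) = (98*((6/(-1))*0))*(-16*1/26 - 8*(-1/21)) = (98*((6*(-1))*0))*(-8/13 + 8/21) = (98*(-6*0))*(-64/273) = (98*0)*(-64/273) = 0*(-64/273) = 0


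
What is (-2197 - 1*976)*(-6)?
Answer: 19038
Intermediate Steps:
(-2197 - 1*976)*(-6) = (-2197 - 976)*(-6) = -3173*(-6) = 19038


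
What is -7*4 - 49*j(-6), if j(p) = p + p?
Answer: 560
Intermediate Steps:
j(p) = 2*p
-7*4 - 49*j(-6) = -7*4 - 98*(-6) = -28 - 49*(-12) = -28 + 588 = 560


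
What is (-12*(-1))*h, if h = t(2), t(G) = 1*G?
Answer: 24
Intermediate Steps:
t(G) = G
h = 2
(-12*(-1))*h = -12*(-1)*2 = 12*2 = 24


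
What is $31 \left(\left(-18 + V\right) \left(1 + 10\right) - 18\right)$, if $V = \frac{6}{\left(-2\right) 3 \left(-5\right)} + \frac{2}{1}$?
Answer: $- \frac{29729}{5} \approx -5945.8$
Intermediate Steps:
$V = \frac{11}{5}$ ($V = \frac{6}{\left(-2\right) \left(-15\right)} + 2 \cdot 1 = \frac{6}{30} + 2 = 6 \cdot \frac{1}{30} + 2 = \frac{1}{5} + 2 = \frac{11}{5} \approx 2.2$)
$31 \left(\left(-18 + V\right) \left(1 + 10\right) - 18\right) = 31 \left(\left(-18 + \frac{11}{5}\right) \left(1 + 10\right) - 18\right) = 31 \left(\left(- \frac{79}{5}\right) 11 - 18\right) = 31 \left(- \frac{869}{5} - 18\right) = 31 \left(- \frac{959}{5}\right) = - \frac{29729}{5}$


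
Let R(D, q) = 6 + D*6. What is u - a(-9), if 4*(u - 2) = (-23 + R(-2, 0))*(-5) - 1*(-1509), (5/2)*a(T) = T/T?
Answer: 4151/10 ≈ 415.10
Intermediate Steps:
R(D, q) = 6 + 6*D
a(T) = ⅖ (a(T) = 2*(T/T)/5 = (⅖)*1 = ⅖)
u = 831/2 (u = 2 + ((-23 + (6 + 6*(-2)))*(-5) - 1*(-1509))/4 = 2 + ((-23 + (6 - 12))*(-5) + 1509)/4 = 2 + ((-23 - 6)*(-5) + 1509)/4 = 2 + (-29*(-5) + 1509)/4 = 2 + (145 + 1509)/4 = 2 + (¼)*1654 = 2 + 827/2 = 831/2 ≈ 415.50)
u - a(-9) = 831/2 - 1*⅖ = 831/2 - ⅖ = 4151/10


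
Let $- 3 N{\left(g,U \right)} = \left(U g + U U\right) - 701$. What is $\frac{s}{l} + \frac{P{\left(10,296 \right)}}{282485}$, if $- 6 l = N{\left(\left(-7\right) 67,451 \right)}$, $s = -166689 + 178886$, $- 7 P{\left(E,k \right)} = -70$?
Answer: $- \frac{12403672724}{498247043} \approx -24.895$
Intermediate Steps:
$P{\left(E,k \right)} = 10$ ($P{\left(E,k \right)} = \left(- \frac{1}{7}\right) \left(-70\right) = 10$)
$N{\left(g,U \right)} = \frac{701}{3} - \frac{U^{2}}{3} - \frac{U g}{3}$ ($N{\left(g,U \right)} = - \frac{\left(U g + U U\right) - 701}{3} = - \frac{\left(U g + U^{2}\right) - 701}{3} = - \frac{\left(U^{2} + U g\right) - 701}{3} = - \frac{-701 + U^{2} + U g}{3} = \frac{701}{3} - \frac{U^{2}}{3} - \frac{U g}{3}$)
$s = 12197$
$l = - \frac{8819}{18}$ ($l = - \frac{\frac{701}{3} - \frac{451^{2}}{3} - \frac{451 \left(\left(-7\right) 67\right)}{3}}{6} = - \frac{\frac{701}{3} - \frac{203401}{3} - \frac{451}{3} \left(-469\right)}{6} = - \frac{\frac{701}{3} - \frac{203401}{3} + \frac{211519}{3}}{6} = \left(- \frac{1}{6}\right) \frac{8819}{3} = - \frac{8819}{18} \approx -489.94$)
$\frac{s}{l} + \frac{P{\left(10,296 \right)}}{282485} = \frac{12197}{- \frac{8819}{18}} + \frac{10}{282485} = 12197 \left(- \frac{18}{8819}\right) + 10 \cdot \frac{1}{282485} = - \frac{219546}{8819} + \frac{2}{56497} = - \frac{12403672724}{498247043}$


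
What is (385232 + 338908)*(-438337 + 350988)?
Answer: -63252904860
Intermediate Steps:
(385232 + 338908)*(-438337 + 350988) = 724140*(-87349) = -63252904860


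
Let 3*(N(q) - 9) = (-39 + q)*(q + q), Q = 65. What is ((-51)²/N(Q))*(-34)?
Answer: -265302/3407 ≈ -77.870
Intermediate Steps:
N(q) = 9 + 2*q*(-39 + q)/3 (N(q) = 9 + ((-39 + q)*(q + q))/3 = 9 + ((-39 + q)*(2*q))/3 = 9 + (2*q*(-39 + q))/3 = 9 + 2*q*(-39 + q)/3)
((-51)²/N(Q))*(-34) = ((-51)²/(9 - 26*65 + (⅔)*65²))*(-34) = (2601/(9 - 1690 + (⅔)*4225))*(-34) = (2601/(9 - 1690 + 8450/3))*(-34) = (2601/(3407/3))*(-34) = (2601*(3/3407))*(-34) = (7803/3407)*(-34) = -265302/3407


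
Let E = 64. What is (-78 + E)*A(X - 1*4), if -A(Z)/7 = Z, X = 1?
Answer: -294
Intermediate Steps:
A(Z) = -7*Z
(-78 + E)*A(X - 1*4) = (-78 + 64)*(-7*(1 - 1*4)) = -(-98)*(1 - 4) = -(-98)*(-3) = -14*21 = -294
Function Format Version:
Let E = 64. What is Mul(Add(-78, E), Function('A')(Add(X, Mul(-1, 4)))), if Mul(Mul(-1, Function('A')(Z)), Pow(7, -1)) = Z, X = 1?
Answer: -294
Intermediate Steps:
Function('A')(Z) = Mul(-7, Z)
Mul(Add(-78, E), Function('A')(Add(X, Mul(-1, 4)))) = Mul(Add(-78, 64), Mul(-7, Add(1, Mul(-1, 4)))) = Mul(-14, Mul(-7, Add(1, -4))) = Mul(-14, Mul(-7, -3)) = Mul(-14, 21) = -294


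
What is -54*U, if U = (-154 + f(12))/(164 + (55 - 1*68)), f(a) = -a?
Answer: 8964/151 ≈ 59.364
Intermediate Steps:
U = -166/151 (U = (-154 - 1*12)/(164 + (55 - 1*68)) = (-154 - 12)/(164 + (55 - 68)) = -166/(164 - 13) = -166/151 ≈ -1.0993)
-54*U = -54*(-166/151) = 8964/151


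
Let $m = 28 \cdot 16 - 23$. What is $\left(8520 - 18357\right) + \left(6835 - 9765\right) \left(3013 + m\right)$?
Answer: $-10083177$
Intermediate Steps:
$m = 425$ ($m = 448 - 23 = 425$)
$\left(8520 - 18357\right) + \left(6835 - 9765\right) \left(3013 + m\right) = \left(8520 - 18357\right) + \left(6835 - 9765\right) \left(3013 + 425\right) = -9837 - 10073340 = -10083177$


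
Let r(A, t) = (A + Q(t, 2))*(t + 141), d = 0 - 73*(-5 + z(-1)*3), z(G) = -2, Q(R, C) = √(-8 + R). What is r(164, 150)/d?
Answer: 47724/803 + 291*√142/803 ≈ 63.750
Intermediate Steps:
d = 803 (d = 0 - 73*(-5 - 2*3) = 0 - 73*(-5 - 6) = 0 - 73*(-11) = 0 + 803 = 803)
r(A, t) = (141 + t)*(A + √(-8 + t)) (r(A, t) = (A + √(-8 + t))*(t + 141) = (A + √(-8 + t))*(141 + t) = (141 + t)*(A + √(-8 + t)))
r(164, 150)/d = (141*164 + 141*√(-8 + 150) + 164*150 + 150*√(-8 + 150))/803 = (23124 + 141*√142 + 24600 + 150*√142)*(1/803) = (47724 + 291*√142)*(1/803) = 47724/803 + 291*√142/803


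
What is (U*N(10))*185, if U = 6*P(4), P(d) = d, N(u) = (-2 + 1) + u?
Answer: 39960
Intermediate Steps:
N(u) = -1 + u
U = 24 (U = 6*4 = 24)
(U*N(10))*185 = (24*(-1 + 10))*185 = (24*9)*185 = 216*185 = 39960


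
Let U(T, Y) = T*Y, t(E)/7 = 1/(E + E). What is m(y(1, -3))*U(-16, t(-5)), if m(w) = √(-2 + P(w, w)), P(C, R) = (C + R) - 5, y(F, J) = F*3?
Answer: 56*I/5 ≈ 11.2*I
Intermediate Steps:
t(E) = 7/(2*E) (t(E) = 7/(E + E) = 7/((2*E)) = 7*(1/(2*E)) = 7/(2*E))
y(F, J) = 3*F
P(C, R) = -5 + C + R
m(w) = √(-7 + 2*w) (m(w) = √(-2 + (-5 + w + w)) = √(-2 + (-5 + 2*w)) = √(-7 + 2*w))
m(y(1, -3))*U(-16, t(-5)) = √(-7 + 2*(3*1))*(-56/(-5)) = √(-7 + 2*3)*(-56*(-1)/5) = √(-7 + 6)*(-16*(-7/10)) = √(-1)*(56/5) = I*(56/5) = 56*I/5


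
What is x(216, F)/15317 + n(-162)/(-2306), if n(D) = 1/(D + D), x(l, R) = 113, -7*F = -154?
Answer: 84442589/11444004648 ≈ 0.0073788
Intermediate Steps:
F = 22 (F = -⅐*(-154) = 22)
n(D) = 1/(2*D)
x(216, F)/15317 + n(-162)/(-2306) = 113/15317 + ((½)/(-162))/(-2306) = 113*(1/15317) + ((½)*(-1/162))*(-1/2306) = 113/15317 - 1/324*(-1/2306) = 113/15317 + 1/747144 = 84442589/11444004648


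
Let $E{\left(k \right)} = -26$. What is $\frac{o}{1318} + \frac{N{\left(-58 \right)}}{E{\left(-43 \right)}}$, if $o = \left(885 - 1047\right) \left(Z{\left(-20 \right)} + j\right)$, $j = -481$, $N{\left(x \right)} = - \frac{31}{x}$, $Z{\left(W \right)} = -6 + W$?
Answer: $\frac{61908607}{993772} \approx 62.297$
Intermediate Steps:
$o = 82134$ ($o = \left(885 - 1047\right) \left(\left(-6 - 20\right) - 481\right) = - 162 \left(-26 - 481\right) = \left(-162\right) \left(-507\right) = 82134$)
$\frac{o}{1318} + \frac{N{\left(-58 \right)}}{E{\left(-43 \right)}} = \frac{82134}{1318} + \frac{\left(-31\right) \frac{1}{-58}}{-26} = 82134 \cdot \frac{1}{1318} + \left(-31\right) \left(- \frac{1}{58}\right) \left(- \frac{1}{26}\right) = \frac{41067}{659} + \frac{31}{58} \left(- \frac{1}{26}\right) = \frac{41067}{659} - \frac{31}{1508} = \frac{61908607}{993772}$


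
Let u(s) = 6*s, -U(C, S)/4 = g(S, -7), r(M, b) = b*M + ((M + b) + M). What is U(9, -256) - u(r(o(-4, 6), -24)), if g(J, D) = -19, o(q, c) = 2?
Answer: 484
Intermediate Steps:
r(M, b) = b + 2*M + M*b (r(M, b) = M*b + (b + 2*M) = b + 2*M + M*b)
U(C, S) = 76 (U(C, S) = -4*(-19) = 76)
U(9, -256) - u(r(o(-4, 6), -24)) = 76 - 6*(-24 + 2*2 + 2*(-24)) = 76 - 6*(-24 + 4 - 48) = 76 - 6*(-68) = 76 - 1*(-408) = 76 + 408 = 484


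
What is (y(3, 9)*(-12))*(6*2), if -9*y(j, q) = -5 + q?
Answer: 64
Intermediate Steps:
y(j, q) = 5/9 - q/9 (y(j, q) = -(-5 + q)/9 = 5/9 - q/9)
(y(3, 9)*(-12))*(6*2) = ((5/9 - ⅑*9)*(-12))*(6*2) = ((5/9 - 1)*(-12))*12 = -4/9*(-12)*12 = (16/3)*12 = 64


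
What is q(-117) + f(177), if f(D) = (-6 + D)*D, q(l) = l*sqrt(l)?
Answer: 30267 - 351*I*sqrt(13) ≈ 30267.0 - 1265.5*I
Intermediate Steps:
q(l) = l**(3/2)
f(D) = D*(-6 + D)
q(-117) + f(177) = (-117)**(3/2) + 177*(-6 + 177) = -351*I*sqrt(13) + 177*171 = -351*I*sqrt(13) + 30267 = 30267 - 351*I*sqrt(13)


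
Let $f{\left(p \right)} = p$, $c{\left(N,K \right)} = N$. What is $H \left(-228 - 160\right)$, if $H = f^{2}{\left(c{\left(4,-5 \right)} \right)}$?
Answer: $-6208$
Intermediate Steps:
$H = 16$ ($H = 4^{2} = 16$)
$H \left(-228 - 160\right) = 16 \left(-228 - 160\right) = 16 \left(-388\right) = -6208$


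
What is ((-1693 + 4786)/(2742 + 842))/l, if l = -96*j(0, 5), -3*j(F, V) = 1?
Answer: 3093/114688 ≈ 0.026969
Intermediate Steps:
j(F, V) = -1/3 (j(F, V) = -1/3*1 = -1/3)
l = 32 (l = -96*(-1/3) = 32)
((-1693 + 4786)/(2742 + 842))/l = ((-1693 + 4786)/(2742 + 842))/32 = (3093/3584)*(1/32) = 3093/114688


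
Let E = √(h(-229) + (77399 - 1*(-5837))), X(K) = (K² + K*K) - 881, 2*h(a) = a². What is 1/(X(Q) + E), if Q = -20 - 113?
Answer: 22998/793289035 - √437826/2379867105 ≈ 2.8713e-5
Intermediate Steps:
h(a) = a²/2
Q = -133
X(K) = -881 + 2*K² (X(K) = (K² + K²) - 881 = 2*K² - 881 = -881 + 2*K²)
E = √437826/2 (E = √((½)*(-229)² + (77399 - 1*(-5837))) = √((½)*52441 + (77399 + 5837)) = √(52441/2 + 83236) = √(218913/2) = √437826/2 ≈ 330.84)
1/(X(Q) + E) = 1/((-881 + 2*(-133)²) + √437826/2) = 1/((-881 + 2*17689) + √437826/2) = 1/((-881 + 35378) + √437826/2) = 1/(34497 + √437826/2)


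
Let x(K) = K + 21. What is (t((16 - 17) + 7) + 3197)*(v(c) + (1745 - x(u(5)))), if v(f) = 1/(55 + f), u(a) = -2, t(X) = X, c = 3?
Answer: 320649127/58 ≈ 5.5284e+6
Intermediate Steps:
x(K) = 21 + K
(t((16 - 17) + 7) + 3197)*(v(c) + (1745 - x(u(5)))) = (((16 - 17) + 7) + 3197)*(1/(55 + 3) + (1745 - (21 - 2))) = ((-1 + 7) + 3197)*(1/58 + (1745 - 1*19)) = (6 + 3197)*(1/58 + (1745 - 19)) = 3203*(1/58 + 1726) = 3203*(100109/58) = 320649127/58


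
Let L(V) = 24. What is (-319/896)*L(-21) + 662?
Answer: 73187/112 ≈ 653.46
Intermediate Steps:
(-319/896)*L(-21) + 662 = -319/896*24 + 662 = -957/112 + 662 = 73187/112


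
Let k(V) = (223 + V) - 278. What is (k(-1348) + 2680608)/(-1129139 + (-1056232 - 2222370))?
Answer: -2679205/4407741 ≈ -0.60784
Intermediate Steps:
k(V) = -55 + V
(k(-1348) + 2680608)/(-1129139 + (-1056232 - 2222370)) = ((-55 - 1348) + 2680608)/(-1129139 + (-1056232 - 2222370)) = (-1403 + 2680608)/(-1129139 - 3278602) = 2679205/(-4407741) = 2679205*(-1/4407741) = -2679205/4407741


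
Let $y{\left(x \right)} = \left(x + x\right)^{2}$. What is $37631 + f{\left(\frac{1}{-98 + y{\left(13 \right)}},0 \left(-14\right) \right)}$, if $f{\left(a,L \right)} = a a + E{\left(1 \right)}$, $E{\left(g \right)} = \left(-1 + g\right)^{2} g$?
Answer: $\frac{12571915005}{334084} \approx 37631.0$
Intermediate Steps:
$y{\left(x \right)} = 4 x^{2}$ ($y{\left(x \right)} = \left(2 x\right)^{2} = 4 x^{2}$)
$E{\left(g \right)} = g \left(-1 + g\right)^{2}$
$f{\left(a,L \right)} = a^{2}$ ($f{\left(a,L \right)} = a a + 1 \left(-1 + 1\right)^{2} = a^{2} + 1 \cdot 0^{2} = a^{2} + 1 \cdot 0 = a^{2} + 0 = a^{2}$)
$37631 + f{\left(\frac{1}{-98 + y{\left(13 \right)}},0 \left(-14\right) \right)} = 37631 + \left(\frac{1}{-98 + 4 \cdot 13^{2}}\right)^{2} = 37631 + \left(\frac{1}{-98 + 4 \cdot 169}\right)^{2} = 37631 + \left(\frac{1}{-98 + 676}\right)^{2} = 37631 + \left(\frac{1}{578}\right)^{2} = 37631 + \frac{1}{334084} = \frac{12571915005}{334084}$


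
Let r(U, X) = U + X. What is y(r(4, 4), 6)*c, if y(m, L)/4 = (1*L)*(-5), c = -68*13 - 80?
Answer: 115680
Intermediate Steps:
c = -964 (c = -884 - 80 = -964)
y(m, L) = -20*L (y(m, L) = 4*((1*L)*(-5)) = 4*(L*(-5)) = 4*(-5*L) = -20*L)
y(r(4, 4), 6)*c = -20*6*(-964) = -120*(-964) = 115680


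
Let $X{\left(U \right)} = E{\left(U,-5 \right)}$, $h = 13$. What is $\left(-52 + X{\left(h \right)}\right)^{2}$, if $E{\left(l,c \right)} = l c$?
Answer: $13689$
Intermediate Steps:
$E{\left(l,c \right)} = c l$
$X{\left(U \right)} = - 5 U$
$\left(-52 + X{\left(h \right)}\right)^{2} = \left(-52 - 65\right)^{2} = \left(-117\right)^{2} = 13689$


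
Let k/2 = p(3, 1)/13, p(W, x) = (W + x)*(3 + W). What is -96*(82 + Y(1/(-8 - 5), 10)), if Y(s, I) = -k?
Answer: -97728/13 ≈ -7517.5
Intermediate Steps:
p(W, x) = (3 + W)*(W + x)
k = 48/13 (k = 2*((3² + 3*3 + 3*1 + 3*1)/13) = 2*((9 + 9 + 3 + 3)*(1/13)) = 2*(24*(1/13)) = 2*(24/13) = 48/13 ≈ 3.6923)
Y(s, I) = -48/13 (Y(s, I) = -1*48/13 = -48/13)
-96*(82 + Y(1/(-8 - 5), 10)) = -96*(82 - 48/13) = -96*1018/13 = -97728/13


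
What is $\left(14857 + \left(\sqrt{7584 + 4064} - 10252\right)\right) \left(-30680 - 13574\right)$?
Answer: $-203789670 - 354032 \sqrt{182} \approx -2.0857 \cdot 10^{8}$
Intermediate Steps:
$\left(14857 + \left(\sqrt{7584 + 4064} - 10252\right)\right) \left(-30680 - 13574\right) = \left(14857 - \left(10252 - \sqrt{11648}\right)\right) \left(-44254\right) = \left(14857 - \left(10252 - 8 \sqrt{182}\right)\right) \left(-44254\right) = \left(4605 + 8 \sqrt{182}\right) \left(-44254\right) = -203789670 - 354032 \sqrt{182}$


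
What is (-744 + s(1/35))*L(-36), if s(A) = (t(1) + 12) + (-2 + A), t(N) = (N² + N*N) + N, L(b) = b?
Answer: 921024/35 ≈ 26315.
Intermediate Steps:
t(N) = N + 2*N² (t(N) = (N² + N²) + N = 2*N² + N = N + 2*N²)
s(A) = 13 + A (s(A) = (1*(1 + 2*1) + 12) + (-2 + A) = (1*(1 + 2) + 12) + (-2 + A) = (1*3 + 12) + (-2 + A) = (3 + 12) + (-2 + A) = 15 + (-2 + A) = 13 + A)
(-744 + s(1/35))*L(-36) = (-744 + (13 + 1/35))*(-36) = (-744 + 456/35)*(-36) = -25584/35*(-36) = 921024/35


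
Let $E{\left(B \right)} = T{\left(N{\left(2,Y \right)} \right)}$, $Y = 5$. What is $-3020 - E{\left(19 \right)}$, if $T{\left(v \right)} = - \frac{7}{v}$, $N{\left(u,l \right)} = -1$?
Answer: $-3027$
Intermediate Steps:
$E{\left(B \right)} = 7$ ($E{\left(B \right)} = - \frac{7}{-1} = \left(-7\right) \left(-1\right) = 7$)
$-3020 - E{\left(19 \right)} = -3020 - 7 = -3027$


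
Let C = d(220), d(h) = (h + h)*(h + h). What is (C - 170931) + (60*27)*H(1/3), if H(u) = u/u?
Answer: 24289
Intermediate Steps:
H(u) = 1
d(h) = 4*h² (d(h) = (2*h)*(2*h) = 4*h²)
C = 193600 (C = 4*220² = 4*48400 = 193600)
(C - 170931) + (60*27)*H(1/3) = (193600 - 170931) + (60*27)*1 = 22669 + 1620*1 = 22669 + 1620 = 24289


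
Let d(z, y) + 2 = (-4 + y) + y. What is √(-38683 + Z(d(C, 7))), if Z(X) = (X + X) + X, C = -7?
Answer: I*√38659 ≈ 196.62*I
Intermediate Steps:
d(z, y) = -6 + 2*y (d(z, y) = -2 + ((-4 + y) + y) = -2 + (-4 + 2*y) = -6 + 2*y)
Z(X) = 3*X (Z(X) = 2*X + X = 3*X)
√(-38683 + Z(d(C, 7))) = √(-38683 + 3*(-6 + 2*7)) = √(-38683 + 3*(-6 + 14)) = √(-38683 + 3*8) = √(-38683 + 24) = √(-38659) = I*√38659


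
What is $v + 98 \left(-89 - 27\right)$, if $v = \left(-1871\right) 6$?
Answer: $-22594$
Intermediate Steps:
$v = -11226$
$v + 98 \left(-89 - 27\right) = -11226 + 98 \left(-89 - 27\right) = -11226 + 98 \left(-116\right) = -11226 - 11368 = -22594$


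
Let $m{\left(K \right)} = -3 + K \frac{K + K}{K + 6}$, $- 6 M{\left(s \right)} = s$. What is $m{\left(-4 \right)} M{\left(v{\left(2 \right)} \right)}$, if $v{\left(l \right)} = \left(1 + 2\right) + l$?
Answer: $- \frac{65}{6} \approx -10.833$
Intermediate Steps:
$v{\left(l \right)} = 3 + l$
$M{\left(s \right)} = - \frac{s}{6}$
$m{\left(K \right)} = -3 + \frac{2 K^{2}}{6 + K}$ ($m{\left(K \right)} = -3 + K \frac{2 K}{6 + K} = -3 + \frac{2 K^{2}}{6 + K}$)
$m{\left(-4 \right)} M{\left(v{\left(2 \right)} \right)} = \frac{-18 - -12 + 2 \left(-4\right)^{2}}{6 - 4} \left(- \frac{3 + 2}{6}\right) = \frac{-18 + 12 + 2 \cdot 16}{2} \left(\left(- \frac{1}{6}\right) 5\right) = \frac{-18 + 12 + 32}{2} \left(- \frac{5}{6}\right) = \frac{1}{2} \cdot 26 \left(- \frac{5}{6}\right) = 13 \left(- \frac{5}{6}\right) = - \frac{65}{6}$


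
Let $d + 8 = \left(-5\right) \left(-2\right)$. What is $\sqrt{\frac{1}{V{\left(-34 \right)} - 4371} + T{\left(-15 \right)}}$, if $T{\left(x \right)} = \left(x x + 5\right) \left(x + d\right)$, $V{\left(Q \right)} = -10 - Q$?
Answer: $\frac{i \sqrt{6277807473}}{1449} \approx 54.681 i$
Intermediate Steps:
$d = 2$ ($d = -8 - -10 = -8 + 10 = 2$)
$T{\left(x \right)} = \left(2 + x\right) \left(5 + x^{2}\right)$ ($T{\left(x \right)} = \left(x x + 5\right) \left(x + 2\right) = \left(x^{2} + 5\right) \left(2 + x\right) = \left(5 + x^{2}\right) \left(2 + x\right) = \left(2 + x\right) \left(5 + x^{2}\right)$)
$\sqrt{\frac{1}{V{\left(-34 \right)} - 4371} + T{\left(-15 \right)}} = \sqrt{\frac{1}{\left(-10 - -34\right) - 4371} + \left(10 + \left(-15\right)^{3} + 2 \left(-15\right)^{2} + 5 \left(-15\right)\right)} = \sqrt{\frac{1}{\left(-10 + 34\right) - 4371} + \left(10 - 3375 + 2 \cdot 225 - 75\right)} = \sqrt{\frac{1}{24 - 4371} + \left(10 - 3375 + 450 - 75\right)} = \sqrt{\frac{1}{-4347} - 2990} = \sqrt{- \frac{1}{4347} - 2990} = \sqrt{- \frac{12997531}{4347}} = \frac{i \sqrt{6277807473}}{1449}$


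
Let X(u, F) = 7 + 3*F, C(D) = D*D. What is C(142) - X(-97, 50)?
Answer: 20007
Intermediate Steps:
C(D) = D²
C(142) - X(-97, 50) = 142² - (7 + 3*50) = 20164 - (7 + 150) = 20164 - 1*157 = 20164 - 157 = 20007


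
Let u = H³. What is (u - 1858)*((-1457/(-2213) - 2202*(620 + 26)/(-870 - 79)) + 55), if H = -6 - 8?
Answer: -1155762218496/161549 ≈ -7.1542e+6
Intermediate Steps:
H = -14
u = -2744 (u = (-14)³ = -2744)
(u - 1858)*((-1457/(-2213) - 2202*(620 + 26)/(-870 - 79)) + 55) = (-2744 - 1858)*((-1457/(-2213) - 2202*(620 + 26)/(-870 - 79)) + 55) = -4602*((-1457*(-1/2213) - 2202/((-949/646))) + 55) = -4602*((1457/2213 - 2202/((-949*1/646))) + 55) = -4602*((1457/2213 - 2202/(-949/646)) + 55) = -4602*((1457/2213 - 2202*(-646/949)) + 55) = -4602*((1457/2213 + 1422492/949) + 55) = -4602*(3149357489/2100137 + 55) = -4602*3264865024/2100137 = -1155762218496/161549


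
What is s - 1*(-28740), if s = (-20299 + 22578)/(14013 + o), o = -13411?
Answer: 402413/14 ≈ 28744.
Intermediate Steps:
s = 53/14 (s = (-20299 + 22578)/(14013 - 13411) = 2279/602 = 2279*(1/602) = 53/14 ≈ 3.7857)
s - 1*(-28740) = 53/14 - 1*(-28740) = 53/14 + 28740 = 402413/14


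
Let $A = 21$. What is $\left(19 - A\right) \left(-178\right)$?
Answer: $356$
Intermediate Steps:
$\left(19 - A\right) \left(-178\right) = \left(19 - 21\right) \left(-178\right) = \left(-2\right) \left(-178\right) = 356$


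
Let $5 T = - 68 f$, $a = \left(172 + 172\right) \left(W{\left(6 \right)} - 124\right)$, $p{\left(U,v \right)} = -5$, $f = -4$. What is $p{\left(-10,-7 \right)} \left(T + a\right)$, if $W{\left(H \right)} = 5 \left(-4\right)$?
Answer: $247408$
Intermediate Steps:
$W{\left(H \right)} = -20$
$a = -49536$ ($a = \left(172 + 172\right) \left(-20 - 124\right) = 344 \left(-144\right) = -49536$)
$T = \frac{272}{5}$ ($T = \frac{\left(-68\right) \left(-4\right)}{5} = \frac{1}{5} \cdot 272 = \frac{272}{5} \approx 54.4$)
$p{\left(-10,-7 \right)} \left(T + a\right) = - 5 \left(\frac{272}{5} - 49536\right) = \left(-5\right) \left(- \frac{247408}{5}\right) = 247408$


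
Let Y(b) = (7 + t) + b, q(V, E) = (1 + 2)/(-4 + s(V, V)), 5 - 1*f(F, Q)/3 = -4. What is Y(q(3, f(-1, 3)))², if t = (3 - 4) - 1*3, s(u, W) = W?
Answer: 0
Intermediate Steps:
f(F, Q) = 27 (f(F, Q) = 15 - 3*(-4) = 15 + 12 = 27)
t = -4 (t = -1 - 3 = -4)
q(V, E) = 3/(-4 + V) (q(V, E) = (1 + 2)/(-4 + V) = 3/(-4 + V))
Y(b) = 3 + b (Y(b) = (7 - 4) + b = 3 + b)
Y(q(3, f(-1, 3)))² = (3 + 3/(-4 + 3))² = (3 + 3/(-1))² = (3 + 3*(-1))² = (3 - 3)² = 0² = 0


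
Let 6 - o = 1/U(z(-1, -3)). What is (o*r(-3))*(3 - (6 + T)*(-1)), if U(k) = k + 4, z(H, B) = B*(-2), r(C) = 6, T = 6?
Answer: 531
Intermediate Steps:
z(H, B) = -2*B
U(k) = 4 + k
o = 59/10 (o = 6 - 1/(4 - 2*(-3)) = 6 - 1/(4 + 6) = 6 - 1/10 = 6 - 1*⅒ = 6 - ⅒ = 59/10 ≈ 5.9000)
(o*r(-3))*(3 - (6 + T)*(-1)) = ((59/10)*6)*(3 - (6 + 6)*(-1)) = 177*(3 - 12*(-1))/5 = 177*(3 - 1*(-12))/5 = 177*(3 + 12)/5 = (177/5)*15 = 531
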